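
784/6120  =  98/765 = 0.13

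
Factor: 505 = 5^1*101^1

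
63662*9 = 572958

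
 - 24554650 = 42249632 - 66804282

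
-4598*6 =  - 27588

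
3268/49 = 66 + 34/49 = 66.69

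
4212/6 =702 = 702.00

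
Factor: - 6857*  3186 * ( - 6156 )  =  2^3*3^7 * 19^1 *59^1*6857^1=134486450712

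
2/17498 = 1/8749 = 0.00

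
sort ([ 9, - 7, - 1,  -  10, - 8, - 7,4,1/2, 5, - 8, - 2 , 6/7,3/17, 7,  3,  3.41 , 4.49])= [ - 10, - 8, - 8,-7,-7, -2, - 1,3/17,1/2,6/7,3,3.41 , 4,4.49,5,7,9]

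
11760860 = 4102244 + 7658616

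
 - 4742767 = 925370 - 5668137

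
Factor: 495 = 3^2 * 5^1*11^1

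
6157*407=2505899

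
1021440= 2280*448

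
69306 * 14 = 970284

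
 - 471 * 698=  - 328758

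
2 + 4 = 6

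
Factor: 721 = 7^1 * 103^1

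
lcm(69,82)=5658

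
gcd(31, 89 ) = 1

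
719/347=719/347 =2.07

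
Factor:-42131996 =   -  2^2*127^1*197^1*421^1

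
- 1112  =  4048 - 5160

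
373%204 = 169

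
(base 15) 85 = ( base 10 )125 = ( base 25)50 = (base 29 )49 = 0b1111101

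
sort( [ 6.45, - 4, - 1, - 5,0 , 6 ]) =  [ - 5, - 4, - 1,0, 6,6.45]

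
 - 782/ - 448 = 391/224 = 1.75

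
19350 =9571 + 9779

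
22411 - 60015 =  - 37604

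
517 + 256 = 773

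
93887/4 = 23471 + 3/4=23471.75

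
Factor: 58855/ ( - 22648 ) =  - 2^( - 3)*5^1 * 19^( -1)*79^1 = - 395/152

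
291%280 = 11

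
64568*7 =451976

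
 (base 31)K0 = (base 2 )1001101100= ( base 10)620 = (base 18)1G8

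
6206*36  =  223416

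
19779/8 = 19779/8 = 2472.38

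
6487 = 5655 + 832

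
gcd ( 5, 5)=5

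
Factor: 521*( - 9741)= - 3^1 * 17^1 *191^1*521^1 =-  5075061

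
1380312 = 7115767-5735455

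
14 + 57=71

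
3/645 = 1/215 = 0.00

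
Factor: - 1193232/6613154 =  - 596616/3306577= - 2^3 * 3^1*157^( - 1) * 21061^( - 1 )*24859^1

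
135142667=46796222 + 88346445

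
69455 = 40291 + 29164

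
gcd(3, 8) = 1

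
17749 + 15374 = 33123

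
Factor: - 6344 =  - 2^3*13^1 * 61^1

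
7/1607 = 7/1607 = 0.00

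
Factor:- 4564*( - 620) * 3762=10645256160 = 2^5*3^2*5^1*7^1*11^1*19^1*31^1*163^1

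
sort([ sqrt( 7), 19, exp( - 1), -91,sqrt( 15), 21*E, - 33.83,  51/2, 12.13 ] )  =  [-91,-33.83, exp(  -  1),sqrt( 7),  sqrt( 15), 12.13, 19,51/2, 21*E ]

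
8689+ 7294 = 15983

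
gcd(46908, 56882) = 2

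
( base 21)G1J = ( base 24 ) c7g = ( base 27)9JM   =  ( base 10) 7096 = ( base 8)15670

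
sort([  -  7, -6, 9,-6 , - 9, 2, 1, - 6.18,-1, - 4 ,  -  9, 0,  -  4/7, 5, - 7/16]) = [ - 9, - 9,-7, - 6.18, - 6,- 6,-4 ,-1,  -  4/7, - 7/16,0 , 1, 2, 5,  9]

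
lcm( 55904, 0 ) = 0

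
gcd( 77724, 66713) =1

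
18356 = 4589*4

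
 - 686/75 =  - 686/75  =  - 9.15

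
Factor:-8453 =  - 79^1*107^1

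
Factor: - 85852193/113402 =-2^(-1) * 7^1*17^1*61^1 * 11827^1*56701^ (-1) 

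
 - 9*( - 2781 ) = 25029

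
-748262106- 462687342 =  - 1210949448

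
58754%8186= 1452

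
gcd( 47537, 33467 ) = 7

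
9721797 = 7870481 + 1851316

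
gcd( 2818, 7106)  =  2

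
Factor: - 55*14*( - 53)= 2^1*5^1*7^1 * 11^1*53^1  =  40810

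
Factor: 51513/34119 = 3^( - 1 )*7^1*11^1*17^(-1)  =  77/51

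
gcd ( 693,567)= 63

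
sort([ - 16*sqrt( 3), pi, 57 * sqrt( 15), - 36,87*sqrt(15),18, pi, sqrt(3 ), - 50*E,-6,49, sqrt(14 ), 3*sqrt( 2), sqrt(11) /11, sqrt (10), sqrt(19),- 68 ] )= [- 50*E, - 68,-36,  -  16*sqrt(3), - 6,  sqrt ( 11) /11,sqrt(3),pi,pi,sqrt(10 ), sqrt(14),  3* sqrt(2),sqrt(19 ),18,  49, 57*  sqrt(15 ), 87*sqrt(15)] 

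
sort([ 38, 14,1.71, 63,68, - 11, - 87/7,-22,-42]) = [ -42, - 22,-87/7, - 11,1.71,14,38, 63, 68] 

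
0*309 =0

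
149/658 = 149/658 =0.23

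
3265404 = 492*6637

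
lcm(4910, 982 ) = 4910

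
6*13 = 78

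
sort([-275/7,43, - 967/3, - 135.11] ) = [ - 967/3,  -  135.11, - 275/7, 43]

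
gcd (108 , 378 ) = 54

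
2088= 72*29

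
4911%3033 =1878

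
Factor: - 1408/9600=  - 3^ ( - 1 ) *5^( - 2 )*11^1 = - 11/75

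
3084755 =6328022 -3243267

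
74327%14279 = 2932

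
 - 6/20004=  - 1 + 3333/3334=- 0.00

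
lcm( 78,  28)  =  1092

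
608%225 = 158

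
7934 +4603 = 12537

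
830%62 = 24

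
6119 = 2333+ 3786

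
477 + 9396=9873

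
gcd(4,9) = 1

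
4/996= 1/249 = 0.00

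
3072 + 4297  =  7369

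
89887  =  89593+294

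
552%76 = 20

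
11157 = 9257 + 1900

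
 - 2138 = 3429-5567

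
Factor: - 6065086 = - 2^1*3032543^1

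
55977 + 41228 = 97205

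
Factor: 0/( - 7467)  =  0 = 0^1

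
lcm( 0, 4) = 0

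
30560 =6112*5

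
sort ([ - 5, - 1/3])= [  -  5 , - 1/3]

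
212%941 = 212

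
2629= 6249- 3620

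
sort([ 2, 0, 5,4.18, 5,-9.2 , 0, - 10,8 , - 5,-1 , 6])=[ - 10,-9.2,-5 , - 1,0,  0, 2, 4.18, 5, 5, 6, 8]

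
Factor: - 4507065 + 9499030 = 4991965=5^1*11^1*17^1 *19^1*281^1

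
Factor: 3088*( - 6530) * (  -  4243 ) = 85558567520 =2^5 * 5^1*193^1 * 653^1 *4243^1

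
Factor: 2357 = 2357^1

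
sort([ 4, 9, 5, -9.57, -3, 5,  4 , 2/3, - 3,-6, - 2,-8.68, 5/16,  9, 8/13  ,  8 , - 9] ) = [-9.57, - 9, - 8.68,-6, - 3, - 3, -2,5/16, 8/13 , 2/3 , 4, 4,5,  5 , 8,9, 9] 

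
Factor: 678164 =2^2 * 17^1*9973^1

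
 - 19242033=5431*( - 3543)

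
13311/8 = 13311/8= 1663.88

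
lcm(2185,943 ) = 89585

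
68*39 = 2652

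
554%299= 255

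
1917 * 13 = 24921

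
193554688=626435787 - 432881099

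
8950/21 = 426+4/21=426.19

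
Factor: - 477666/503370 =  - 223/235  =  - 5^( - 1) * 47^ ( - 1)*223^1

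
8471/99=8471/99 = 85.57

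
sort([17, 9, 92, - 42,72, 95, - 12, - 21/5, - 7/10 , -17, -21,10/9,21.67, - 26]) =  [-42 , - 26, - 21, - 17, - 12, - 21/5, - 7/10,10/9, 9,17, 21.67,72, 92,95 ] 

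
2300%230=0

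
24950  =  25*998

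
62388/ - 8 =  - 7799+1/2 = - 7798.50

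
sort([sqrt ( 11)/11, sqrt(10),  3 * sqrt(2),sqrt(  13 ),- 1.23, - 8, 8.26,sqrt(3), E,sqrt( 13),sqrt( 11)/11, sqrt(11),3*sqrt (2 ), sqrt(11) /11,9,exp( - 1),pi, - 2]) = [ - 8, - 2, - 1.23, sqrt( 11)/11,  sqrt ( 11)/11 , sqrt(11 ) /11,exp( - 1 ),sqrt ( 3 ), E,  pi,sqrt( 10 ),sqrt(11),sqrt(13),sqrt( 13), 3*sqrt(2),3  *sqrt( 2),8.26,9 ] 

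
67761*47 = 3184767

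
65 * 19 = 1235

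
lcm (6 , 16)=48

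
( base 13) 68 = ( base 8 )126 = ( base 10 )86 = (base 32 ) 2M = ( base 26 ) 38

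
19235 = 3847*5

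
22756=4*5689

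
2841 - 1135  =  1706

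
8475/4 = 2118+3/4 = 2118.75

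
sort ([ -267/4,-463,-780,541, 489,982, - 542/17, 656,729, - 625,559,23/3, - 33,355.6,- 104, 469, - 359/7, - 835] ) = [ - 835, - 780,-625,  -  463, - 104, - 267/4, - 359/7, - 33, - 542/17,23/3, 355.6,  469,489,541,559,656, 729, 982 ] 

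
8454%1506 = 924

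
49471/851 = 58 + 113/851 = 58.13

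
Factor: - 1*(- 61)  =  61 = 61^1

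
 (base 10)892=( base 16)37c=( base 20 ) 24C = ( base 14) 47A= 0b1101111100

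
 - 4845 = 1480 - 6325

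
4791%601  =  584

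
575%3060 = 575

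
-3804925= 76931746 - 80736671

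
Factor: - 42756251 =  - 19^1*67^1*33587^1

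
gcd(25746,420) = 42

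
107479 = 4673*23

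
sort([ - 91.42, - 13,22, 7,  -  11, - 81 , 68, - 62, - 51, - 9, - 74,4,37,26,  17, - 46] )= [ -91.42,-81, - 74, - 62,-51,  -  46, - 13, - 11, - 9,  4, 7,17  ,  22, 26,37,68 ] 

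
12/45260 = 3/11315=0.00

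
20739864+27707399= 48447263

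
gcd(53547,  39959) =1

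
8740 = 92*95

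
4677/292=16+ 5/292 = 16.02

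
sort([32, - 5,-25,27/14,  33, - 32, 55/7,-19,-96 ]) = [ - 96,  -  32, - 25,-19,- 5, 27/14,55/7, 32,33]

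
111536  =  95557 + 15979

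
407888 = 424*962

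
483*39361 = 19011363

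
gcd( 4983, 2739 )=33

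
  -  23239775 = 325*(-71507) 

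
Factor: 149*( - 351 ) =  - 52299 = - 3^3*13^1*149^1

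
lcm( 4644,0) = 0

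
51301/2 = 51301/2 = 25650.50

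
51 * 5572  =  284172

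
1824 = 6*304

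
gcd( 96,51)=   3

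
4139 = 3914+225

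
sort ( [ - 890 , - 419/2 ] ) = [-890  , - 419/2]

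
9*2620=23580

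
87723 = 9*9747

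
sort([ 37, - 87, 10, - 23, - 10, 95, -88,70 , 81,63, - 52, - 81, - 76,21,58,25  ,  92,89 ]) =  [  -  88, - 87 , - 81, - 76, - 52, - 23, - 10,10,21,25,37,58, 63, 70,81,89,92, 95]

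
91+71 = 162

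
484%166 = 152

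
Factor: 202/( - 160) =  - 2^ ( - 4 )*5^(  -  1)*101^1 = - 101/80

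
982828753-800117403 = 182711350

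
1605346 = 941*1706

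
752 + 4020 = 4772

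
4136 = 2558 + 1578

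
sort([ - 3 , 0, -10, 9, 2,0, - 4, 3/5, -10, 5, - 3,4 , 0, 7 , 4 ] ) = [ - 10, - 10, - 4,  -  3, - 3, 0, 0,  0, 3/5, 2,  4,4,5, 7, 9] 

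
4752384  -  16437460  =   -11685076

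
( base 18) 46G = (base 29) 1js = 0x58C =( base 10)1420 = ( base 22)2KC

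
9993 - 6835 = 3158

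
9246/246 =1541/41=37.59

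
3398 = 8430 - 5032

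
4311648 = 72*59884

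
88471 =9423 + 79048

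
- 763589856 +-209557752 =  - 973147608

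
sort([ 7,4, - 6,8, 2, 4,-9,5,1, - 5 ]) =[  -  9, - 6, - 5,1, 2,4,4, 5, 7,8] 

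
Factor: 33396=2^2*3^1 * 11^2 * 23^1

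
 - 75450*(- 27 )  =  2037150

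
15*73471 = 1102065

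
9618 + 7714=17332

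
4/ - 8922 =-1 + 4459/4461 =- 0.00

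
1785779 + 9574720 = 11360499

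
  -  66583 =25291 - 91874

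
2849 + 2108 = 4957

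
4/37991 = 4/37991 = 0.00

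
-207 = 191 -398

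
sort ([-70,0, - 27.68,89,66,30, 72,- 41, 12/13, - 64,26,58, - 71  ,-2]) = [- 71, - 70 , - 64, - 41, - 27.68, - 2,  0 , 12/13, 26,30,58,66, 72 , 89]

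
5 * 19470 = 97350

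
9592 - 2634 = 6958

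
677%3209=677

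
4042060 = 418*9670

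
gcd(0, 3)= 3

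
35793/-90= - 398+3/10 = - 397.70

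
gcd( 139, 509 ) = 1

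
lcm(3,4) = 12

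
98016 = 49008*2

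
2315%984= 347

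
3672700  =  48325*76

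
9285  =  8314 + 971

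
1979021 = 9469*209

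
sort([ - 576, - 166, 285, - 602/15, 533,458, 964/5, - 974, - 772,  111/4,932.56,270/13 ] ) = [ - 974, - 772, - 576, - 166, -602/15,270/13,111/4, 964/5, 285,458 , 533,932.56 ] 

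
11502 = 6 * 1917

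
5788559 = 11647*497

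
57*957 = 54549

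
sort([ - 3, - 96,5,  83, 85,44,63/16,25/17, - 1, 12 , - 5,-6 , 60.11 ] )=[ - 96, - 6, - 5 ,-3, - 1 , 25/17, 63/16, 5, 12,44,  60.11, 83,85 ]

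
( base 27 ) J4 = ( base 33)FM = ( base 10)517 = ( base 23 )mb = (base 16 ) 205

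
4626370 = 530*8729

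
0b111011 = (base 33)1q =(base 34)1p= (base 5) 214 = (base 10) 59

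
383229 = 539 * 711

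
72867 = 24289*3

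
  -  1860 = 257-2117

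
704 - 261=443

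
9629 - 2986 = 6643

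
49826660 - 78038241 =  - 28211581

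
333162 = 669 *498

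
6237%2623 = 991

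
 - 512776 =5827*( - 88 ) 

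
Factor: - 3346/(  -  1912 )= 2^(-2) * 7^1 =7/4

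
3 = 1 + 2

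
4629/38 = 121 + 31/38 = 121.82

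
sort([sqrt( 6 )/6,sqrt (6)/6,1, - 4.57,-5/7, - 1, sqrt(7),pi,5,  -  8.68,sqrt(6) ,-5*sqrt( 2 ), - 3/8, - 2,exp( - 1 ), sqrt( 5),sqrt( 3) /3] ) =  [ - 8.68,-5*sqrt(2),-4.57, - 2,  -  1, - 5/7,-3/8, exp ( - 1),  sqrt(6)/6 , sqrt(6)/6, sqrt( 3)/3, 1, sqrt( 5) , sqrt( 6 ),sqrt(7),pi,5]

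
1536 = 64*24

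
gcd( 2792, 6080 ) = 8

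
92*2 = 184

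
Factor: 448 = 2^6 * 7^1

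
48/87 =16/29 = 0.55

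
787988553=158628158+629360395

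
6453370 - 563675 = 5889695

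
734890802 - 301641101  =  433249701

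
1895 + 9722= 11617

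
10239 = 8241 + 1998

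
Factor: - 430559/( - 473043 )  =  527/579=   3^(- 1 ) * 17^1*31^1*193^( - 1)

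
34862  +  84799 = 119661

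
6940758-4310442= 2630316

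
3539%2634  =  905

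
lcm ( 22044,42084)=462924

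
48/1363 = 48/1363 = 0.04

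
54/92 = 27/46 = 0.59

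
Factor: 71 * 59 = 59^1*71^1  =  4189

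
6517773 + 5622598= 12140371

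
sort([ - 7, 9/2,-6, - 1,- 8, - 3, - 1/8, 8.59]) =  [-8, - 7,  -  6, - 3,  -  1, - 1/8,9/2 , 8.59]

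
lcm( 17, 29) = 493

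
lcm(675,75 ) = 675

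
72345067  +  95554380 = 167899447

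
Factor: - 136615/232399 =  - 5^1*89^1 * 757^( - 1) = - 445/757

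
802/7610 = 401/3805 = 0.11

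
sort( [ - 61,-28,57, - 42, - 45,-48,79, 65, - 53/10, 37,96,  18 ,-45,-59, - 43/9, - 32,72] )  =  [  -  61, - 59,-48,  -  45, - 45,-42,-32, - 28, - 53/10,-43/9,18, 37,57,65,72, 79,96]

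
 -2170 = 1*( - 2170)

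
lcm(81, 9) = 81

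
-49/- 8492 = 49/8492 = 0.01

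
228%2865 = 228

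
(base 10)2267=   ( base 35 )1tr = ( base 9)3088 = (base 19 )656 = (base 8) 4333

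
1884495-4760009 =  - 2875514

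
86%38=10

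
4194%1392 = 18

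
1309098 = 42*31169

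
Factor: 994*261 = 259434 = 2^1*3^2*7^1*29^1*71^1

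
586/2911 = 586/2911  =  0.20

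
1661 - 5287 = - 3626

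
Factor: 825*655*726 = 392312250 = 2^1*3^2*5^3*11^3*131^1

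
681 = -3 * ( - 227 )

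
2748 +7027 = 9775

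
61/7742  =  61/7742 =0.01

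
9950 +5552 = 15502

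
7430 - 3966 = 3464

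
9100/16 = 2275/4 = 568.75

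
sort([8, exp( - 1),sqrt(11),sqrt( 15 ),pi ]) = [exp( - 1 ),  pi,sqrt ( 11 ),sqrt(15),8] 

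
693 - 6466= - 5773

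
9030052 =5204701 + 3825351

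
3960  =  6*660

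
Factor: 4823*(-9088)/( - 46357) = 43831424/46357 = 2^7* 7^1*13^1 * 53^1*71^1*151^( - 1)*307^ (-1 ) 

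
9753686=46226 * 211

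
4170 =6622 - 2452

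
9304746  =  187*49758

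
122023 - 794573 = -672550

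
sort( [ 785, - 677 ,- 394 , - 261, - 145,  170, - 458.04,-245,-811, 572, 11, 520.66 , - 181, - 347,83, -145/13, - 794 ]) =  [ -811 , - 794,-677, - 458.04, - 394, - 347, - 261, - 245, - 181, - 145, - 145/13, 11,83,  170, 520.66,572, 785 ] 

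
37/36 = 1 + 1/36=1.03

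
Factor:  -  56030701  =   - 317^1*176753^1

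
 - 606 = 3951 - 4557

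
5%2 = 1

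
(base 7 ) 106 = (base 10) 55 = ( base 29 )1q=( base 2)110111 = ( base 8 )67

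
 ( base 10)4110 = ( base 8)10016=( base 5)112420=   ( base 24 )736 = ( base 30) 4h0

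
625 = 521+104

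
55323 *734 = 40607082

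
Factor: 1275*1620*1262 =2^3*3^5*5^3*17^1*631^1  =  2606661000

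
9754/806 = 4877/403 = 12.10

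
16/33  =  16/33 = 0.48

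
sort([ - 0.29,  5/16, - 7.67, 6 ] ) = [-7.67, - 0.29, 5/16,6 ] 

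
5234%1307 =6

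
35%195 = 35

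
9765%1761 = 960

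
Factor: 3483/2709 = 9/7 = 3^2*7^(  -  1 )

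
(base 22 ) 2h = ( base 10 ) 61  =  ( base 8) 75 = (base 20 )31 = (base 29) 23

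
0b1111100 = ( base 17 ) 75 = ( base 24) 54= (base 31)40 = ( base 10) 124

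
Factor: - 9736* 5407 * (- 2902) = 152768685904 =2^4*1217^1* 1451^1*5407^1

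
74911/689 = 108+499/689  =  108.72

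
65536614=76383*858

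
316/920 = 79/230 = 0.34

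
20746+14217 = 34963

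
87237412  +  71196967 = 158434379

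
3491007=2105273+1385734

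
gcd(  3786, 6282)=6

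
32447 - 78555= - 46108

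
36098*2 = 72196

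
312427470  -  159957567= 152469903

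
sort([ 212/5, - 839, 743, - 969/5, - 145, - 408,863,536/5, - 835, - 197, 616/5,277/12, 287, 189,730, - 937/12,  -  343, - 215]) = [ - 839, - 835, - 408, - 343, - 215, - 197, - 969/5, - 145 ,  -  937/12, 277/12, 212/5, 536/5,616/5,189,287, 730,743 , 863]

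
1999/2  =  1999/2= 999.50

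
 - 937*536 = - 502232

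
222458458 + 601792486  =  824250944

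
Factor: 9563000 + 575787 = 10138787 = 10138787^1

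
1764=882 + 882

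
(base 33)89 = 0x111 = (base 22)C9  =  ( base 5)2043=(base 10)273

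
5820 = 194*30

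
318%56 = 38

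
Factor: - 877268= - 2^2 * 7^1*17^1 * 19^1*97^1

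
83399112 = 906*92052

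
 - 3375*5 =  - 16875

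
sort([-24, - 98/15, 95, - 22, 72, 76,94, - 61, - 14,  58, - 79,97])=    [ - 79, - 61, - 24, - 22, - 14 , - 98/15, 58,72, 76, 94, 95, 97]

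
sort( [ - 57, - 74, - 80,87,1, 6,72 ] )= [ -80, - 74 , - 57,1, 6,72,87] 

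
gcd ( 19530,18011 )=217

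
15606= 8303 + 7303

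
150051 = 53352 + 96699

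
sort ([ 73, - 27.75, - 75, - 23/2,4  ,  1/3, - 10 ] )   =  [ - 75, - 27.75,- 23/2, - 10, 1/3, 4 , 73 ]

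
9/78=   3/26 = 0.12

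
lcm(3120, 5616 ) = 28080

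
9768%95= 78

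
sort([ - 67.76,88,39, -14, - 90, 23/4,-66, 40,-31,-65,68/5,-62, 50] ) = [  -  90,  -  67.76,-66, - 65, - 62, - 31,  -  14,  23/4, 68/5,39, 40,50, 88]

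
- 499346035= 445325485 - 944671520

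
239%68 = 35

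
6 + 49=55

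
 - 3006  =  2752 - 5758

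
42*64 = 2688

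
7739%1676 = 1035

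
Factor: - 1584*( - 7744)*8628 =2^12*3^3*11^3*719^1 =105835327488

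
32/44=8/11 = 0.73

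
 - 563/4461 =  - 1+3898/4461  =  - 0.13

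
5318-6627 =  -1309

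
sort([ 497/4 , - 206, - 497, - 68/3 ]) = [ - 497, - 206, - 68/3, 497/4]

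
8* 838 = 6704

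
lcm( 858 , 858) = 858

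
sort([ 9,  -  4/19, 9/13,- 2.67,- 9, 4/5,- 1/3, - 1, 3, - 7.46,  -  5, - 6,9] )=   [ - 9, - 7.46, - 6,  -  5 ,  -  2.67, - 1,-1/3,-4/19, 9/13,4/5, 3,9,  9 ] 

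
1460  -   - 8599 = 10059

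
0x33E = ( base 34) OE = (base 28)11I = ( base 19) 25d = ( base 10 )830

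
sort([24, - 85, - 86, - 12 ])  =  [ - 86, - 85, - 12,24] 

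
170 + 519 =689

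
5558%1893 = 1772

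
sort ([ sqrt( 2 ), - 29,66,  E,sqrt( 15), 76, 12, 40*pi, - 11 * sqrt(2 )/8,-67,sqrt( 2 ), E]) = [-67,-29, - 11*sqrt(2)/8,sqrt( 2 ) , sqrt(2 ),E,E,  sqrt( 15 ), 12, 66,76, 40*pi]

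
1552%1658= 1552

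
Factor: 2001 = 3^1*23^1*29^1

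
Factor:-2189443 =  - 601^1*3643^1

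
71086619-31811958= 39274661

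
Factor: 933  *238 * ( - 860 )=  -  190966440=- 2^3*3^1*5^1*7^1 * 17^1*43^1*311^1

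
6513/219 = 2171/73 = 29.74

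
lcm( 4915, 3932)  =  19660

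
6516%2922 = 672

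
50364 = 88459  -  38095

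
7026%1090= 486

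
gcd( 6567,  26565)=33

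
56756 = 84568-27812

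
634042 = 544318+89724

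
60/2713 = 60/2713 = 0.02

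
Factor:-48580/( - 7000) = 347/50= 2^(-1)*5^( - 2)  *347^1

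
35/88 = 35/88   =  0.40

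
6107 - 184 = 5923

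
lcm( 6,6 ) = 6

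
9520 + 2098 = 11618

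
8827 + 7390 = 16217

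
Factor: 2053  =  2053^1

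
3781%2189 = 1592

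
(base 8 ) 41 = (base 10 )33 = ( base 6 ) 53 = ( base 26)17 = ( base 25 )18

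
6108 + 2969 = 9077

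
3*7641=22923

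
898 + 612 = 1510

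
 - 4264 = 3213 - 7477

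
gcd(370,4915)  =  5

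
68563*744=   51010872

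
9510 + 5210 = 14720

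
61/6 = 61/6 = 10.17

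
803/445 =1+358/445=1.80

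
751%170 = 71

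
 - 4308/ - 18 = 718/3 =239.33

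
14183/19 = 14183/19 = 746.47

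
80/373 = 80/373  =  0.21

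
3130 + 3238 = 6368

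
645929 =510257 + 135672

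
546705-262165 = 284540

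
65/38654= 65/38654 = 0.00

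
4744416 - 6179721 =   -  1435305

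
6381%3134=113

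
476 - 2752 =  -2276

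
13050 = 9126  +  3924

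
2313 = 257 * 9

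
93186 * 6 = 559116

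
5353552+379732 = 5733284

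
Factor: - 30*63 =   -  1890 = -  2^1*3^3*5^1 * 7^1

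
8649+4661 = 13310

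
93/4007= 93/4007 = 0.02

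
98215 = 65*1511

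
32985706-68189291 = - 35203585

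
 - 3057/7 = - 437 + 2/7 = - 436.71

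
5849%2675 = 499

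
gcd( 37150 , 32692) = 1486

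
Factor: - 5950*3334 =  - 19837300 = - 2^2*5^2*7^1* 17^1*1667^1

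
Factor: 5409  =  3^2*601^1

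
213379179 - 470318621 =-256939442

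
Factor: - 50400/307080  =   - 140/853 = -2^2 * 5^1* 7^1 * 853^( - 1) 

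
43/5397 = 43/5397 = 0.01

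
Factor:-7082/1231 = -2^1*1231^(- 1)*3541^1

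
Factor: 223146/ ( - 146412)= - 2^( - 1) *11^1*23^1*83^( - 1) = - 253/166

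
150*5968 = 895200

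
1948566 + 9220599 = 11169165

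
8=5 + 3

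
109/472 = 109/472  =  0.23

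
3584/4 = 896=896.00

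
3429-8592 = -5163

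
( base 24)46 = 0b1100110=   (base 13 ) 7B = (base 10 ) 102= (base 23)4A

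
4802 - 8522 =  - 3720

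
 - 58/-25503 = 58/25503= 0.00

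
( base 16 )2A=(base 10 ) 42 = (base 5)132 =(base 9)46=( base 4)222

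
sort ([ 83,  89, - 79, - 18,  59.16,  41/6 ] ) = [ - 79,  -  18, 41/6,59.16, 83 , 89 ] 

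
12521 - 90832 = -78311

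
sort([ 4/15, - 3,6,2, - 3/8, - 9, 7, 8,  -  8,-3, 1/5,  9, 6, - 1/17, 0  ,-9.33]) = [ - 9.33, - 9, - 8, - 3, -3,  -  3/8,  -  1/17,  0,  1/5,4/15, 2 , 6, 6, 7, 8, 9 ]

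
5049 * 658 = 3322242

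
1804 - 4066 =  - 2262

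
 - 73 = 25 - 98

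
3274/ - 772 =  - 1637/386 = -  4.24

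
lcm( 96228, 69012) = 6832188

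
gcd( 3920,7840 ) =3920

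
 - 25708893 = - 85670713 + 59961820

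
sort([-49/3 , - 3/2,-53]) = [-53, - 49/3,- 3/2]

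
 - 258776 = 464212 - 722988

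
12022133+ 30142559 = 42164692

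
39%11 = 6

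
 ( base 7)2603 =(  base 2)1111010111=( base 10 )983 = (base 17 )36E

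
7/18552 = 7/18552 =0.00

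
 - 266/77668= - 133/38834= - 0.00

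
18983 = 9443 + 9540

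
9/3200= 9/3200= 0.00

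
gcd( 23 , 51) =1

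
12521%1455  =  881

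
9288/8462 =1 + 413/4231 = 1.10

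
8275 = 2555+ 5720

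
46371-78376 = - 32005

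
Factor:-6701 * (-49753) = 11^1*4523^1*6701^1=333394853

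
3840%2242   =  1598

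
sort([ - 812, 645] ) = [  -  812,645] 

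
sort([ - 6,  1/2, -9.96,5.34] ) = [ - 9.96, - 6, 1/2,5.34 ]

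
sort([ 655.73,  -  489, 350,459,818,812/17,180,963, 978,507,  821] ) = [ - 489,812/17,180, 350,459, 507,655.73, 818,  821, 963,978 ]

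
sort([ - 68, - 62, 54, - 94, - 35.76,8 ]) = [ - 94, - 68,  -  62, - 35.76,8, 54] 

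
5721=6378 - 657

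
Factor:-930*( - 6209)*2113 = 12201243810 = 2^1 * 3^1*5^1 * 7^1*31^1*887^1*2113^1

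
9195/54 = 3065/18 =170.28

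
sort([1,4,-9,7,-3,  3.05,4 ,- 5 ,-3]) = [ - 9,-5,-3, - 3,1, 3.05,4, 4 , 7]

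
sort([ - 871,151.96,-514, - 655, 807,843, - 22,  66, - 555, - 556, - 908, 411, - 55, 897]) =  [ - 908, - 871 , - 655, - 556 ,  -  555,  -  514, - 55, - 22,66, 151.96,411 , 807, 843,897] 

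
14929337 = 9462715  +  5466622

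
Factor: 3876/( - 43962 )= - 2^1*19^1*431^(-1 )= - 38/431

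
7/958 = 7/958 =0.01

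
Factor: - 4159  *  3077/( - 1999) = 12797243/1999 = 17^1*181^1*1999^(-1) * 4159^1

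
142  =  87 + 55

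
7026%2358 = 2310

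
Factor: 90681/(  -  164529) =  - 167/303=- 3^( - 1)*  101^( - 1)*167^1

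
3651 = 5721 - 2070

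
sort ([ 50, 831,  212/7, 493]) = [ 212/7, 50, 493, 831]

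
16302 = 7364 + 8938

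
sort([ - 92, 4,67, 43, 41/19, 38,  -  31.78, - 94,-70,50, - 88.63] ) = [-94,  -  92,-88.63, - 70, - 31.78,  41/19, 4,38, 43, 50 , 67]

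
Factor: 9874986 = 2^1 *3^1*11^1 * 157^1 * 953^1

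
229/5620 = 229/5620 = 0.04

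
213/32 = 6 + 21/32 = 6.66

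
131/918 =131/918 = 0.14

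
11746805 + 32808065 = 44554870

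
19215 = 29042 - 9827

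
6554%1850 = 1004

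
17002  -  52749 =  - 35747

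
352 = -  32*( - 11)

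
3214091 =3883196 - 669105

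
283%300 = 283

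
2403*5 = 12015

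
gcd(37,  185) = 37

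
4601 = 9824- 5223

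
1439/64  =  1439/64 = 22.48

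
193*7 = 1351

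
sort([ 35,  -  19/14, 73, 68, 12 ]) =[ - 19/14,12, 35, 68,73 ]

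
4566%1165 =1071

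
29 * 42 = 1218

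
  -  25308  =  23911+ - 49219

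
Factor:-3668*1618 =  - 5934824  =  -  2^3*7^1*131^1 * 809^1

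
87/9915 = 29/3305 = 0.01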